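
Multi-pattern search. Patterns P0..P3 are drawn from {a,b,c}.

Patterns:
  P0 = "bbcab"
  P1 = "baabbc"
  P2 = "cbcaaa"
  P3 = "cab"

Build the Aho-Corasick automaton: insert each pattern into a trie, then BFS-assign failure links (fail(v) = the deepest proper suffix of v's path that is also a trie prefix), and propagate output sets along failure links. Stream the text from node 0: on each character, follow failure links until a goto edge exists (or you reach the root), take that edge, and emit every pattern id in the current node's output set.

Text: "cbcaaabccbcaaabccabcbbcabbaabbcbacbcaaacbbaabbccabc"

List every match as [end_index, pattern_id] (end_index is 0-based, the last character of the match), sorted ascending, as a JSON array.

Construct AC machine:
Trie (insert patterns):
  n0 'ε': b→1 c→11
  n1 'b': a→6 b→2
  n2 'bb': c→3
  n3 'bbc': a→4
  n4 'bbca': b→5
  n5 'bbcab': ·  [P0 ends]
  n6 'ba': a→7
  n7 'baa': b→8
  n8 'baab': b→9
  n9 'baabb': c→10
  n10 'baabbc': ·  [P1 ends]
  n11 'c': a→17 b→12
  n12 'cb': c→13
  n13 'cbc': a→14
  n14 'cbca': a→15
  n15 'cbcaa': a→16
  n16 'cbcaaa': ·  [P2 ends]
  n17 'ca': b→18
  n18 'cab': ·  [P3 ends]

Failure links (BFS by depth):
  n1('b'): parent n0 fail=0; on 'b' 0 → fail=0;  out ∅∪∅=∅
  n11('c'): parent n0 fail=0; on 'c' 0 → fail=0;  out ∅∪∅=∅
  n2('bb'): parent n1 fail=0; on 'b' 0 → fail=1;  out ∅∪∅=∅
  n6('ba'): parent n1 fail=0; on 'a' 0 → fail=0;  out ∅∪∅=∅
  n12('cb'): parent n11 fail=0; on 'b' 0 → fail=1;  out ∅∪∅=∅
  n17('ca'): parent n11 fail=0; on 'a' 0 → fail=0;  out ∅∪∅=∅
  n3('bbc'): parent n2 fail=1; on 'c' 1→0 → fail=11;  out ∅∪∅=∅
  n7('baa'): parent n6 fail=0; on 'a' 0 → fail=0;  out ∅∪∅=∅
  n13('cbc'): parent n12 fail=1; on 'c' 1→0 → fail=11;  out ∅∪∅=∅
  n18('cab'): parent n17 fail=0; on 'b' 0 → fail=1;  out {3}∪∅={3}
  n4('bbca'): parent n3 fail=11; on 'a' 11 → fail=17;  out ∅∪∅=∅
  n8('baab'): parent n7 fail=0; on 'b' 0 → fail=1;  out ∅∪∅=∅
  n14('cbca'): parent n13 fail=11; on 'a' 11 → fail=17;  out ∅∪∅=∅
  n5('bbcab'): parent n4 fail=17; on 'b' 17 → fail=18;  out {0}∪{3}={0,3}
  n9('baabb'): parent n8 fail=1; on 'b' 1 → fail=2;  out ∅∪∅=∅
  n15('cbcaa'): parent n14 fail=17; on 'a' 17→0 → fail=0;  out ∅∪∅=∅
  n10('baabbc'): parent n9 fail=2; on 'c' 2 → fail=3;  out {1}∪∅={1}
  n16('cbcaaa'): parent n15 fail=0; on 'a' 0 → fail=0;  out {2}∪∅={2}

Text stream:
pos 0 'c': at 11
pos 1 'b': at 12
pos 2 'c': at 13
pos 3 'a': at 14
pos 4 'a': at 15
pos 5 'a': at 16  → match P2@[0:5]
pos 6 'b': at 1 (fail-walked)
pos 7 'c': at 11 (fail-walked)
pos 8 'c': at 11 (fail-walked)
pos 9 'b': at 12
pos 10 'c': at 13
pos 11 'a': at 14
pos 12 'a': at 15
pos 13 'a': at 16  → match P2@[8:13]
pos 14 'b': at 1 (fail-walked)
pos 15 'c': at 11 (fail-walked)
pos 16 'c': at 11 (fail-walked)
pos 17 'a': at 17
pos 18 'b': at 18  → match P3@[16:18]
pos 19 'c': at 11 (fail-walked)
pos 20 'b': at 12
pos 21 'b': at 2 (fail-walked)
pos 22 'c': at 3
pos 23 'a': at 4
pos 24 'b': at 5  → match P0@[20:24],P3@[22:24]
pos 25 'b': at 2 (fail-walked)
pos 26 'a': at 6 (fail-walked)
pos 27 'a': at 7
pos 28 'b': at 8
pos 29 'b': at 9
pos 30 'c': at 10  → match P1@[25:30]
pos 31 'b': at 12 (fail-walked)
pos 32 'a': at 6 (fail-walked)
pos 33 'c': at 11 (fail-walked)
pos 34 'b': at 12
pos 35 'c': at 13
pos 36 'a': at 14
pos 37 'a': at 15
pos 38 'a': at 16  → match P2@[33:38]
pos 39 'c': at 11 (fail-walked)
pos 40 'b': at 12
pos 41 'b': at 2 (fail-walked)
pos 42 'a': at 6 (fail-walked)
pos 43 'a': at 7
pos 44 'b': at 8
pos 45 'b': at 9
pos 46 'c': at 10  → match P1@[41:46]
pos 47 'c': at 11 (fail-walked)
pos 48 'a': at 17
pos 49 'b': at 18  → match P3@[47:49]
pos 50 'c': at 11 (fail-walked)

Result: [[5,2],[13,2],[18,3],[24,0],[24,3],[30,1],[38,2],[46,1],[49,3]]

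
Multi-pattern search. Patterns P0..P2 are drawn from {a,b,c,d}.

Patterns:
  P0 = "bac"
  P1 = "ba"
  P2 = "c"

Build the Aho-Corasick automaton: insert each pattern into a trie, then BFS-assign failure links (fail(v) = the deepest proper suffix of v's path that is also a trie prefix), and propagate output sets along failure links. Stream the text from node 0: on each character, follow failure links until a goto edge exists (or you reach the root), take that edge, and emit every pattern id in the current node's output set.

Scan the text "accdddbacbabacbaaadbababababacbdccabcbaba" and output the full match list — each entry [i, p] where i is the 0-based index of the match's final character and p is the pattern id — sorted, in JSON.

Build automaton:
Trie nodes:
  0='ε' goto b→1 c→4
  1='b' goto a→2
  2='ba' goto c→3  [P1 ends]
  3='bac' goto ·  [P0 ends]
  4='c' goto ·  [P2 ends]

BFS fail/out derivation:
  fail(1) 'b': from fail(0)=0 chase 'b': 0 ⇒ 0;  out=∅∪out(0)=∅
  fail(4) 'c': from fail(0)=0 chase 'c': 0 ⇒ 0;  out={2}∪out(0)={2}
  fail(2) 'ba': from fail(1)=0 chase 'a': 0 ⇒ 0;  out={1}∪out(0)={1}
  fail(3) 'bac': from fail(2)=0 chase 'c': 0 ⇒ 4;  out={0}∪out(4)={0,2}

Text stream:
pos 0 'a': at 0
pos 1 'c': at 4  → match P2@[1:1]
pos 2 'c': at 4 (fail-walked)  → match P2@[2:2]
pos 3 'd': at 0 (fail-walked)
pos 4 'd': at 0
pos 5 'd': at 0
pos 6 'b': at 1
pos 7 'a': at 2  → match P1@[6:7]
pos 8 'c': at 3  → match P0@[6:8],P2@[8:8]
pos 9 'b': at 1 (fail-walked)
pos 10 'a': at 2  → match P1@[9:10]
pos 11 'b': at 1 (fail-walked)
pos 12 'a': at 2  → match P1@[11:12]
pos 13 'c': at 3  → match P0@[11:13],P2@[13:13]
pos 14 'b': at 1 (fail-walked)
pos 15 'a': at 2  → match P1@[14:15]
pos 16 'a': at 0 (fail-walked)
pos 17 'a': at 0
pos 18 'd': at 0
pos 19 'b': at 1
pos 20 'a': at 2  → match P1@[19:20]
pos 21 'b': at 1 (fail-walked)
pos 22 'a': at 2  → match P1@[21:22]
pos 23 'b': at 1 (fail-walked)
pos 24 'a': at 2  → match P1@[23:24]
pos 25 'b': at 1 (fail-walked)
pos 26 'a': at 2  → match P1@[25:26]
pos 27 'b': at 1 (fail-walked)
pos 28 'a': at 2  → match P1@[27:28]
pos 29 'c': at 3  → match P0@[27:29],P2@[29:29]
pos 30 'b': at 1 (fail-walked)
pos 31 'd': at 0 (fail-walked)
pos 32 'c': at 4  → match P2@[32:32]
pos 33 'c': at 4 (fail-walked)  → match P2@[33:33]
pos 34 'a': at 0 (fail-walked)
pos 35 'b': at 1
pos 36 'c': at 4 (fail-walked)  → match P2@[36:36]
pos 37 'b': at 1 (fail-walked)
pos 38 'a': at 2  → match P1@[37:38]
pos 39 'b': at 1 (fail-walked)
pos 40 'a': at 2  → match P1@[39:40]

All matches (sorted): [[1,2],[2,2],[7,1],[8,0],[8,2],[10,1],[12,1],[13,0],[13,2],[15,1],[20,1],[22,1],[24,1],[26,1],[28,1],[29,0],[29,2],[32,2],[33,2],[36,2],[38,1],[40,1]]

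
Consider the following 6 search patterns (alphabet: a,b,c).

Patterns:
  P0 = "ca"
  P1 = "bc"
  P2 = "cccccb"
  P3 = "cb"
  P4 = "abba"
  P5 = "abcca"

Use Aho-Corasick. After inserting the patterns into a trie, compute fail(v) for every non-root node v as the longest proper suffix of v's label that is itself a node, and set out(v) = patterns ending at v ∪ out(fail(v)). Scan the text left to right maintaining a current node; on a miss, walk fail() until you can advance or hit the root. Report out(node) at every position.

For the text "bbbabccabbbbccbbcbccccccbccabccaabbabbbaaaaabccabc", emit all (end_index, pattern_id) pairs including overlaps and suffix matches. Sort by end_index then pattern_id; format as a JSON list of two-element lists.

Build automaton:
Trie nodes:
  0='ε' goto a→11 b→3 c→1
  1='c' goto a→2 b→10 c→5
  2='ca' goto ·  [P0 ends]
  3='b' goto c→4
  4='bc' goto ·  [P1 ends]
  5='cc' goto c→6
  6='ccc' goto c→7
  7='cccc' goto c→8
  8='ccccc' goto b→9
  9='cccccb' goto ·  [P2 ends]
  10='cb' goto ·  [P3 ends]
  11='a' goto b→12
  12='ab' goto b→13 c→15
  13='abb' goto a→14
  14='abba' goto ·  [P4 ends]
  15='abc' goto c→16
  16='abcc' goto a→17
  17='abcca' goto ·  [P5 ends]

Failure links (BFS by depth):
  n1('c'): parent n0 fail=0; on 'c' 0 → fail=0;  out ∅∪∅=∅
  n3('b'): parent n0 fail=0; on 'b' 0 → fail=0;  out ∅∪∅=∅
  n11('a'): parent n0 fail=0; on 'a' 0 → fail=0;  out ∅∪∅=∅
  n2('ca'): parent n1 fail=0; on 'a' 0 → fail=11;  out {0}∪∅={0}
  n4('bc'): parent n3 fail=0; on 'c' 0 → fail=1;  out {1}∪∅={1}
  n5('cc'): parent n1 fail=0; on 'c' 0 → fail=1;  out ∅∪∅=∅
  n10('cb'): parent n1 fail=0; on 'b' 0 → fail=3;  out {3}∪∅={3}
  n12('ab'): parent n11 fail=0; on 'b' 0 → fail=3;  out ∅∪∅=∅
  n6('ccc'): parent n5 fail=1; on 'c' 1 → fail=5;  out ∅∪∅=∅
  n13('abb'): parent n12 fail=3; on 'b' 3→0 → fail=3;  out ∅∪∅=∅
  n15('abc'): parent n12 fail=3; on 'c' 3 → fail=4;  out ∅∪{1}={1}
  n7('cccc'): parent n6 fail=5; on 'c' 5 → fail=6;  out ∅∪∅=∅
  n14('abba'): parent n13 fail=3; on 'a' 3→0 → fail=11;  out {4}∪∅={4}
  n16('abcc'): parent n15 fail=4; on 'c' 4→1 → fail=5;  out ∅∪∅=∅
  n8('ccccc'): parent n7 fail=6; on 'c' 6 → fail=7;  out ∅∪∅=∅
  n17('abcca'): parent n16 fail=5; on 'a' 5→1 → fail=2;  out {5}∪{0}={0,5}
  n9('cccccb'): parent n8 fail=7; on 'b' 7→6→5→1 → fail=10;  out {2}∪{3}={2,3}

Scan:
pos 0 'b': at 3
pos 1 'b': at 3 ·f
pos 2 'b': at 3 ·f
pos 3 'a': at 11 ·f
pos 4 'b': at 12
pos 5 'c': at 15  → match P1@[4:5]
pos 6 'c': at 16
pos 7 'a': at 17  → match P0@[6:7],P5@[3:7]
pos 8 'b': at 12 ·f
pos 9 'b': at 13
pos 10 'b': at 3 ·f
pos 11 'b': at 3 ·f
pos 12 'c': at 4  → match P1@[11:12]
pos 13 'c': at 5 ·f
pos 14 'b': at 10 ·f  → match P3@[13:14]
pos 15 'b': at 3 ·f
pos 16 'c': at 4  → match P1@[15:16]
pos 17 'b': at 10 ·f  → match P3@[16:17]
pos 18 'c': at 4 ·f  → match P1@[17:18]
pos 19 'c': at 5 ·f
pos 20 'c': at 6
pos 21 'c': at 7
pos 22 'c': at 8
pos 23 'c': at 8 ·f
pos 24 'b': at 9  → match P2@[19:24],P3@[23:24]
pos 25 'c': at 4 ·f  → match P1@[24:25]
pos 26 'c': at 5 ·f
pos 27 'a': at 2 ·f  → match P0@[26:27]
pos 28 'b': at 12 ·f
pos 29 'c': at 15  → match P1@[28:29]
pos 30 'c': at 16
pos 31 'a': at 17  → match P0@[30:31],P5@[27:31]
pos 32 'a': at 11 ·f
pos 33 'b': at 12
pos 34 'b': at 13
pos 35 'a': at 14  → match P4@[32:35]
pos 36 'b': at 12 ·f
pos 37 'b': at 13
pos 38 'b': at 3 ·f
pos 39 'a': at 11 ·f
pos 40 'a': at 11 ·f
pos 41 'a': at 11 ·f
pos 42 'a': at 11 ·f
pos 43 'a': at 11 ·f
pos 44 'b': at 12
pos 45 'c': at 15  → match P1@[44:45]
pos 46 'c': at 16
pos 47 'a': at 17  → match P0@[46:47],P5@[43:47]
pos 48 'b': at 12 ·f
pos 49 'c': at 15  → match P1@[48:49]

Matches: [[5,1],[7,0],[7,5],[12,1],[14,3],[16,1],[17,3],[18,1],[24,2],[24,3],[25,1],[27,0],[29,1],[31,0],[31,5],[35,4],[45,1],[47,0],[47,5],[49,1]]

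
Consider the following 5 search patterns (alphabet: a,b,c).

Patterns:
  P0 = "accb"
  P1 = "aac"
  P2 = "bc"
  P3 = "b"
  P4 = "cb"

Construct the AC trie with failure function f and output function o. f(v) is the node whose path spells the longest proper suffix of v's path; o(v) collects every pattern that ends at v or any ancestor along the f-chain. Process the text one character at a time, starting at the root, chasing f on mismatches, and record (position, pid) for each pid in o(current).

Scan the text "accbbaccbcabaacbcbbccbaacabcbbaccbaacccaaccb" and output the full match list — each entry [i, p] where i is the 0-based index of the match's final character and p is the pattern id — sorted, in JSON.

Build:
Trie (insert patterns):
  n0 'ε': a→1 b→7 c→9
  n1 'a': a→5 c→2
  n2 'ac': c→3
  n3 'acc': b→4
  n4 'accb': ·  [P0 ends]
  n5 'aa': c→6
  n6 'aac': ·  [P1 ends]
  n7 'b': c→8  [P3 ends]
  n8 'bc': ·  [P2 ends]
  n9 'c': b→10
  n10 'cb': ·  [P4 ends]

BFS fail/out derivation:
  fail(1) 'a': from fail(0)=0 chase 'a': 0 ⇒ 0;  out=∅∪out(0)=∅
  fail(7) 'b': from fail(0)=0 chase 'b': 0 ⇒ 0;  out={3}∪out(0)={3}
  fail(9) 'c': from fail(0)=0 chase 'c': 0 ⇒ 0;  out=∅∪out(0)=∅
  fail(2) 'ac': from fail(1)=0 chase 'c': 0 ⇒ 9;  out=∅∪out(9)=∅
  fail(5) 'aa': from fail(1)=0 chase 'a': 0 ⇒ 1;  out=∅∪out(1)=∅
  fail(8) 'bc': from fail(7)=0 chase 'c': 0 ⇒ 9;  out={2}∪out(9)={2}
  fail(10) 'cb': from fail(9)=0 chase 'b': 0 ⇒ 7;  out={4}∪out(7)={3,4}
  fail(3) 'acc': from fail(2)=9 chase 'c': 9→0 ⇒ 9;  out=∅∪out(9)=∅
  fail(6) 'aac': from fail(5)=1 chase 'c': 1 ⇒ 2;  out={1}∪out(2)={1}
  fail(4) 'accb': from fail(3)=9 chase 'b': 9 ⇒ 10;  out={0}∪out(10)={0,3,4}

Scan:
i=0 'a': node 0→1
i=1 'c': node 1→2
i=2 'c': node 2→3
i=3 'b': node 3→4  emit P0@[0:3],P3@[3:3],P4@[2:3]
i=4 'b': node 4→7 (fail-walked)  emit P3@[4:4]
i=5 'a': node 7→1 (fail-walked)
i=6 'c': node 1→2
i=7 'c': node 2→3
i=8 'b': node 3→4  emit P0@[5:8],P3@[8:8],P4@[7:8]
i=9 'c': node 4→8 (fail-walked)  emit P2@[8:9]
i=10 'a': node 8→1 (fail-walked)
i=11 'b': node 1→7 (fail-walked)  emit P3@[11:11]
i=12 'a': node 7→1 (fail-walked)
i=13 'a': node 1→5
i=14 'c': node 5→6  emit P1@[12:14]
i=15 'b': node 6→10 (fail-walked)  emit P3@[15:15],P4@[14:15]
i=16 'c': node 10→8 (fail-walked)  emit P2@[15:16]
i=17 'b': node 8→10 (fail-walked)  emit P3@[17:17],P4@[16:17]
i=18 'b': node 10→7 (fail-walked)  emit P3@[18:18]
i=19 'c': node 7→8  emit P2@[18:19]
i=20 'c': node 8→9 (fail-walked)
i=21 'b': node 9→10  emit P3@[21:21],P4@[20:21]
i=22 'a': node 10→1 (fail-walked)
i=23 'a': node 1→5
i=24 'c': node 5→6  emit P1@[22:24]
i=25 'a': node 6→1 (fail-walked)
i=26 'b': node 1→7 (fail-walked)  emit P3@[26:26]
i=27 'c': node 7→8  emit P2@[26:27]
i=28 'b': node 8→10 (fail-walked)  emit P3@[28:28],P4@[27:28]
i=29 'b': node 10→7 (fail-walked)  emit P3@[29:29]
i=30 'a': node 7→1 (fail-walked)
i=31 'c': node 1→2
i=32 'c': node 2→3
i=33 'b': node 3→4  emit P0@[30:33],P3@[33:33],P4@[32:33]
i=34 'a': node 4→1 (fail-walked)
i=35 'a': node 1→5
i=36 'c': node 5→6  emit P1@[34:36]
i=37 'c': node 6→3 (fail-walked)
i=38 'c': node 3→9 (fail-walked)
i=39 'a': node 9→1 (fail-walked)
i=40 'a': node 1→5
i=41 'c': node 5→6  emit P1@[39:41]
i=42 'c': node 6→3 (fail-walked)
i=43 'b': node 3→4  emit P0@[40:43],P3@[43:43],P4@[42:43]

All matches (sorted): [[3,0],[3,3],[3,4],[4,3],[8,0],[8,3],[8,4],[9,2],[11,3],[14,1],[15,3],[15,4],[16,2],[17,3],[17,4],[18,3],[19,2],[21,3],[21,4],[24,1],[26,3],[27,2],[28,3],[28,4],[29,3],[33,0],[33,3],[33,4],[36,1],[41,1],[43,0],[43,3],[43,4]]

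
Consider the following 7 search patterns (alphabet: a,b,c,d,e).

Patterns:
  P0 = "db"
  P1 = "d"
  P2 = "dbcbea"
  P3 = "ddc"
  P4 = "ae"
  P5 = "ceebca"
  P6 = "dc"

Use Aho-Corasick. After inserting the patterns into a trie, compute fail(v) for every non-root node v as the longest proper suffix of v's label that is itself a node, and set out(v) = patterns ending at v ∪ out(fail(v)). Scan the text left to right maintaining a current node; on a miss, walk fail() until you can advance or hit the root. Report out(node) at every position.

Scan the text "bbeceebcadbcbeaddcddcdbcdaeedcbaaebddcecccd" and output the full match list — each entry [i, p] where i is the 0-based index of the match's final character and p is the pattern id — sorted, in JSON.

Build:
Trie nodes:
  0='ε' goto a→9 c→11 d→1
  1='d' goto b→2 c→17 d→7  [P1 ends]
  2='db' goto c→3  [P0 ends]
  3='dbc' goto b→4
  4='dbcb' goto e→5
  5='dbcbe' goto a→6
  6='dbcbea' goto ·  [P2 ends]
  7='dd' goto c→8
  8='ddc' goto ·  [P3 ends]
  9='a' goto e→10
  10='ae' goto ·  [P4 ends]
  11='c' goto e→12
  12='ce' goto e→13
  13='cee' goto b→14
  14='ceeb' goto c→15
  15='ceebc' goto a→16
  16='ceebca' goto ·  [P5 ends]
  17='dc' goto ·  [P6 ends]

Failure links (BFS by depth):
  fail(1) 'd': from fail(0)=0 chase 'd': 0 ⇒ 0;  out={1}∪out(0)={1}
  fail(9) 'a': from fail(0)=0 chase 'a': 0 ⇒ 0;  out=∅∪out(0)=∅
  fail(11) 'c': from fail(0)=0 chase 'c': 0 ⇒ 0;  out=∅∪out(0)=∅
  fail(2) 'db': from fail(1)=0 chase 'b': 0 ⇒ 0;  out={0}∪out(0)={0}
  fail(7) 'dd': from fail(1)=0 chase 'd': 0 ⇒ 1;  out=∅∪out(1)={1}
  fail(10) 'ae': from fail(9)=0 chase 'e': 0 ⇒ 0;  out={4}∪out(0)={4}
  fail(12) 'ce': from fail(11)=0 chase 'e': 0 ⇒ 0;  out=∅∪out(0)=∅
  fail(17) 'dc': from fail(1)=0 chase 'c': 0 ⇒ 11;  out={6}∪out(11)={6}
  fail(3) 'dbc': from fail(2)=0 chase 'c': 0 ⇒ 11;  out=∅∪out(11)=∅
  fail(8) 'ddc': from fail(7)=1 chase 'c': 1 ⇒ 17;  out={3}∪out(17)={3,6}
  fail(13) 'cee': from fail(12)=0 chase 'e': 0 ⇒ 0;  out=∅∪out(0)=∅
  fail(4) 'dbcb': from fail(3)=11 chase 'b': 11→0 ⇒ 0;  out=∅∪out(0)=∅
  fail(14) 'ceeb': from fail(13)=0 chase 'b': 0 ⇒ 0;  out=∅∪out(0)=∅
  fail(5) 'dbcbe': from fail(4)=0 chase 'e': 0 ⇒ 0;  out=∅∪out(0)=∅
  fail(15) 'ceebc': from fail(14)=0 chase 'c': 0 ⇒ 11;  out=∅∪out(11)=∅
  fail(6) 'dbcbea': from fail(5)=0 chase 'a': 0 ⇒ 9;  out={2}∪out(9)={2}
  fail(16) 'ceebca': from fail(15)=11 chase 'a': 11→0 ⇒ 9;  out={5}∪out(9)={5}

Text stream:
[0] read 'b'  n0⇒n0
[1] read 'b'  n0⇒n0
[2] read 'e'  n0⇒n0
[3] read 'c'  n0⇒n11
[4] read 'e'  n11⇒n12
[5] read 'e'  n12⇒n13
[6] read 'b'  n13⇒n14
[7] read 'c'  n14⇒n15
[8] read 'a'  n15⇒n16  ** P5@[3:8]
[9] read 'd'  n16⇒n1 (via fail)  ** P1@[9:9]
[10] read 'b'  n1⇒n2  ** P0@[9:10]
[11] read 'c'  n2⇒n3
[12] read 'b'  n3⇒n4
[13] read 'e'  n4⇒n5
[14] read 'a'  n5⇒n6  ** P2@[9:14]
[15] read 'd'  n6⇒n1 (via fail)  ** P1@[15:15]
[16] read 'd'  n1⇒n7  ** P1@[16:16]
[17] read 'c'  n7⇒n8  ** P3@[15:17],P6@[16:17]
[18] read 'd'  n8⇒n1 (via fail)  ** P1@[18:18]
[19] read 'd'  n1⇒n7  ** P1@[19:19]
[20] read 'c'  n7⇒n8  ** P3@[18:20],P6@[19:20]
[21] read 'd'  n8⇒n1 (via fail)  ** P1@[21:21]
[22] read 'b'  n1⇒n2  ** P0@[21:22]
[23] read 'c'  n2⇒n3
[24] read 'd'  n3⇒n1 (via fail)  ** P1@[24:24]
[25] read 'a'  n1⇒n9 (via fail)
[26] read 'e'  n9⇒n10  ** P4@[25:26]
[27] read 'e'  n10⇒n0 (via fail)
[28] read 'd'  n0⇒n1  ** P1@[28:28]
[29] read 'c'  n1⇒n17  ** P6@[28:29]
[30] read 'b'  n17⇒n0 (via fail)
[31] read 'a'  n0⇒n9
[32] read 'a'  n9⇒n9 (via fail)
[33] read 'e'  n9⇒n10  ** P4@[32:33]
[34] read 'b'  n10⇒n0 (via fail)
[35] read 'd'  n0⇒n1  ** P1@[35:35]
[36] read 'd'  n1⇒n7  ** P1@[36:36]
[37] read 'c'  n7⇒n8  ** P3@[35:37],P6@[36:37]
[38] read 'e'  n8⇒n12 (via fail)
[39] read 'c'  n12⇒n11 (via fail)
[40] read 'c'  n11⇒n11 (via fail)
[41] read 'c'  n11⇒n11 (via fail)
[42] read 'd'  n11⇒n1 (via fail)  ** P1@[42:42]

Matches: [[8,5],[9,1],[10,0],[14,2],[15,1],[16,1],[17,3],[17,6],[18,1],[19,1],[20,3],[20,6],[21,1],[22,0],[24,1],[26,4],[28,1],[29,6],[33,4],[35,1],[36,1],[37,3],[37,6],[42,1]]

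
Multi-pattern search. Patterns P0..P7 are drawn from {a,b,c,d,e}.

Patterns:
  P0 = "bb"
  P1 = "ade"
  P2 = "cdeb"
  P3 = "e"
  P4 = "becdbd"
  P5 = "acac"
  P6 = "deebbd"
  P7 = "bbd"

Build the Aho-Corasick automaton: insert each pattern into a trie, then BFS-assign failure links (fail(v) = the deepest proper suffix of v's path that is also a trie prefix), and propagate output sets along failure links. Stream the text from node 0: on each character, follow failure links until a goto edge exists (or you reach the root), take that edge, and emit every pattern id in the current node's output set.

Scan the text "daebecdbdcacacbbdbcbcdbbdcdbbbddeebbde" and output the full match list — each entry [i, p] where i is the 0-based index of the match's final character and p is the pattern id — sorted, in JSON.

Build automaton:
Trie nodes:
  0='ε' goto a→3 b→1 c→6 d→19 e→10
  1='b' goto b→2 e→11
  2='bb' goto d→25  [P0 ends]
  3='a' goto c→16 d→4
  4='ad' goto e→5
  5='ade' goto ·  [P1 ends]
  6='c' goto d→7
  7='cd' goto e→8
  8='cde' goto b→9
  9='cdeb' goto ·  [P2 ends]
  10='e' goto ·  [P3 ends]
  11='be' goto c→12
  12='bec' goto d→13
  13='becd' goto b→14
  14='becdb' goto d→15
  15='becdbd' goto ·  [P4 ends]
  16='ac' goto a→17
  17='aca' goto c→18
  18='acac' goto ·  [P5 ends]
  19='d' goto e→20
  20='de' goto e→21
  21='dee' goto b→22
  22='deeb' goto b→23
  23='deebb' goto d→24
  24='deebbd' goto ·  [P6 ends]
  25='bbd' goto ·  [P7 ends]

BFS fail/out derivation:
  fail(1) 'b': from fail(0)=0 chase 'b': 0 ⇒ 0;  out=∅∪out(0)=∅
  fail(3) 'a': from fail(0)=0 chase 'a': 0 ⇒ 0;  out=∅∪out(0)=∅
  fail(6) 'c': from fail(0)=0 chase 'c': 0 ⇒ 0;  out=∅∪out(0)=∅
  fail(10) 'e': from fail(0)=0 chase 'e': 0 ⇒ 0;  out={3}∪out(0)={3}
  fail(19) 'd': from fail(0)=0 chase 'd': 0 ⇒ 0;  out=∅∪out(0)=∅
  fail(2) 'bb': from fail(1)=0 chase 'b': 0 ⇒ 1;  out={0}∪out(1)={0}
  fail(4) 'ad': from fail(3)=0 chase 'd': 0 ⇒ 19;  out=∅∪out(19)=∅
  fail(7) 'cd': from fail(6)=0 chase 'd': 0 ⇒ 19;  out=∅∪out(19)=∅
  fail(11) 'be': from fail(1)=0 chase 'e': 0 ⇒ 10;  out=∅∪out(10)={3}
  fail(16) 'ac': from fail(3)=0 chase 'c': 0 ⇒ 6;  out=∅∪out(6)=∅
  fail(20) 'de': from fail(19)=0 chase 'e': 0 ⇒ 10;  out=∅∪out(10)={3}
  fail(5) 'ade': from fail(4)=19 chase 'e': 19 ⇒ 20;  out={1}∪out(20)={1,3}
  fail(8) 'cde': from fail(7)=19 chase 'e': 19 ⇒ 20;  out=∅∪out(20)={3}
  fail(12) 'bec': from fail(11)=10 chase 'c': 10→0 ⇒ 6;  out=∅∪out(6)=∅
  fail(17) 'aca': from fail(16)=6 chase 'a': 6→0 ⇒ 3;  out=∅∪out(3)=∅
  fail(21) 'dee': from fail(20)=10 chase 'e': 10→0 ⇒ 10;  out=∅∪out(10)={3}
  fail(25) 'bbd': from fail(2)=1 chase 'd': 1→0 ⇒ 19;  out={7}∪out(19)={7}
  fail(9) 'cdeb': from fail(8)=20 chase 'b': 20→10→0 ⇒ 1;  out={2}∪out(1)={2}
  fail(13) 'becd': from fail(12)=6 chase 'd': 6 ⇒ 7;  out=∅∪out(7)=∅
  fail(18) 'acac': from fail(17)=3 chase 'c': 3 ⇒ 16;  out={5}∪out(16)={5}
  fail(22) 'deeb': from fail(21)=10 chase 'b': 10→0 ⇒ 1;  out=∅∪out(1)=∅
  fail(14) 'becdb': from fail(13)=7 chase 'b': 7→19→0 ⇒ 1;  out=∅∪out(1)=∅
  fail(23) 'deebb': from fail(22)=1 chase 'b': 1 ⇒ 2;  out=∅∪out(2)={0}
  fail(15) 'becdbd': from fail(14)=1 chase 'd': 1→0 ⇒ 19;  out={4}∪out(19)={4}
  fail(24) 'deebbd': from fail(23)=2 chase 'd': 2 ⇒ 25;  out={6}∪out(25)={6,7}

Scan:
[0] read 'd'  n0⇒n19
[1] read 'a'  n19⇒n3 (fail-walked)
[2] read 'e'  n3⇒n10 (fail-walked)  ** P3@[2:2]
[3] read 'b'  n10⇒n1 (fail-walked)
[4] read 'e'  n1⇒n11  ** P3@[4:4]
[5] read 'c'  n11⇒n12
[6] read 'd'  n12⇒n13
[7] read 'b'  n13⇒n14
[8] read 'd'  n14⇒n15  ** P4@[3:8]
[9] read 'c'  n15⇒n6 (fail-walked)
[10] read 'a'  n6⇒n3 (fail-walked)
[11] read 'c'  n3⇒n16
[12] read 'a'  n16⇒n17
[13] read 'c'  n17⇒n18  ** P5@[10:13]
[14] read 'b'  n18⇒n1 (fail-walked)
[15] read 'b'  n1⇒n2  ** P0@[14:15]
[16] read 'd'  n2⇒n25  ** P7@[14:16]
[17] read 'b'  n25⇒n1 (fail-walked)
[18] read 'c'  n1⇒n6 (fail-walked)
[19] read 'b'  n6⇒n1 (fail-walked)
[20] read 'c'  n1⇒n6 (fail-walked)
[21] read 'd'  n6⇒n7
[22] read 'b'  n7⇒n1 (fail-walked)
[23] read 'b'  n1⇒n2  ** P0@[22:23]
[24] read 'd'  n2⇒n25  ** P7@[22:24]
[25] read 'c'  n25⇒n6 (fail-walked)
[26] read 'd'  n6⇒n7
[27] read 'b'  n7⇒n1 (fail-walked)
[28] read 'b'  n1⇒n2  ** P0@[27:28]
[29] read 'b'  n2⇒n2 (fail-walked)  ** P0@[28:29]
[30] read 'd'  n2⇒n25  ** P7@[28:30]
[31] read 'd'  n25⇒n19 (fail-walked)
[32] read 'e'  n19⇒n20  ** P3@[32:32]
[33] read 'e'  n20⇒n21  ** P3@[33:33]
[34] read 'b'  n21⇒n22
[35] read 'b'  n22⇒n23  ** P0@[34:35]
[36] read 'd'  n23⇒n24  ** P6@[31:36],P7@[34:36]
[37] read 'e'  n24⇒n20 (fail-walked)  ** P3@[37:37]

Result: [[2,3],[4,3],[8,4],[13,5],[15,0],[16,7],[23,0],[24,7],[28,0],[29,0],[30,7],[32,3],[33,3],[35,0],[36,6],[36,7],[37,3]]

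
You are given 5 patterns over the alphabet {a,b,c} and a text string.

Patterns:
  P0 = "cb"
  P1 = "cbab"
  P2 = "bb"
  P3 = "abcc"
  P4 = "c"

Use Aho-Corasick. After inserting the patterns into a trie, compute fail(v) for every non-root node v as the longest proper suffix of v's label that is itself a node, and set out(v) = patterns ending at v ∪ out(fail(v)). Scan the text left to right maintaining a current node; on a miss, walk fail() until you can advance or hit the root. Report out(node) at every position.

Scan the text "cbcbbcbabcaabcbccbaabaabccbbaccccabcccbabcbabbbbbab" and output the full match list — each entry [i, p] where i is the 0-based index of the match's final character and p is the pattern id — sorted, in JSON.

Build automaton:
Trie nodes:
  n0 'ε': a→7 b→5 c→1
  n1 'c': b→2  ←P4
  n2 'cb': a→3  ←P0
  n3 'cba': b→4
  n4 'cbab': ·  ←P1
  n5 'b': b→6
  n6 'bb': ·  ←P2
  n7 'a': b→8
  n8 'ab': c→9
  n9 'abc': c→10
  n10 'abcc': ·  ←P3

BFS fail/out derivation:
  n1('c'): parent n0 fail=0; on 'c' 0 → fail=0;  out {4}∪∅={4}
  n5('b'): parent n0 fail=0; on 'b' 0 → fail=0;  out ∅∪∅=∅
  n7('a'): parent n0 fail=0; on 'a' 0 → fail=0;  out ∅∪∅=∅
  n2('cb'): parent n1 fail=0; on 'b' 0 → fail=5;  out {0}∪∅={0}
  n6('bb'): parent n5 fail=0; on 'b' 0 → fail=5;  out {2}∪∅={2}
  n8('ab'): parent n7 fail=0; on 'b' 0 → fail=5;  out ∅∪∅=∅
  n3('cba'): parent n2 fail=5; on 'a' 5→0 → fail=7;  out ∅∪∅=∅
  n9('abc'): parent n8 fail=5; on 'c' 5→0 → fail=1;  out ∅∪{4}={4}
  n4('cbab'): parent n3 fail=7; on 'b' 7 → fail=8;  out {1}∪∅={1}
  n10('abcc'): parent n9 fail=1; on 'c' 1→0 → fail=1;  out {3}∪{4}={3,4}

Scan:
[0] read 'c'  n0⇒n1  → match P4@[0:0]
[1] read 'b'  n1⇒n2  → match P0@[0:1]
[2] read 'c'  n2⇒n1 (fail-walked)  → match P4@[2:2]
[3] read 'b'  n1⇒n2  → match P0@[2:3]
[4] read 'b'  n2⇒n6 (fail-walked)  → match P2@[3:4]
[5] read 'c'  n6⇒n1 (fail-walked)  → match P4@[5:5]
[6] read 'b'  n1⇒n2  → match P0@[5:6]
[7] read 'a'  n2⇒n3
[8] read 'b'  n3⇒n4  → match P1@[5:8]
[9] read 'c'  n4⇒n9 (fail-walked)  → match P4@[9:9]
[10] read 'a'  n9⇒n7 (fail-walked)
[11] read 'a'  n7⇒n7 (fail-walked)
[12] read 'b'  n7⇒n8
[13] read 'c'  n8⇒n9  → match P4@[13:13]
[14] read 'b'  n9⇒n2 (fail-walked)  → match P0@[13:14]
[15] read 'c'  n2⇒n1 (fail-walked)  → match P4@[15:15]
[16] read 'c'  n1⇒n1 (fail-walked)  → match P4@[16:16]
[17] read 'b'  n1⇒n2  → match P0@[16:17]
[18] read 'a'  n2⇒n3
[19] read 'a'  n3⇒n7 (fail-walked)
[20] read 'b'  n7⇒n8
[21] read 'a'  n8⇒n7 (fail-walked)
[22] read 'a'  n7⇒n7 (fail-walked)
[23] read 'b'  n7⇒n8
[24] read 'c'  n8⇒n9  → match P4@[24:24]
[25] read 'c'  n9⇒n10  → match P3@[22:25],P4@[25:25]
[26] read 'b'  n10⇒n2 (fail-walked)  → match P0@[25:26]
[27] read 'b'  n2⇒n6 (fail-walked)  → match P2@[26:27]
[28] read 'a'  n6⇒n7 (fail-walked)
[29] read 'c'  n7⇒n1 (fail-walked)  → match P4@[29:29]
[30] read 'c'  n1⇒n1 (fail-walked)  → match P4@[30:30]
[31] read 'c'  n1⇒n1 (fail-walked)  → match P4@[31:31]
[32] read 'c'  n1⇒n1 (fail-walked)  → match P4@[32:32]
[33] read 'a'  n1⇒n7 (fail-walked)
[34] read 'b'  n7⇒n8
[35] read 'c'  n8⇒n9  → match P4@[35:35]
[36] read 'c'  n9⇒n10  → match P3@[33:36],P4@[36:36]
[37] read 'c'  n10⇒n1 (fail-walked)  → match P4@[37:37]
[38] read 'b'  n1⇒n2  → match P0@[37:38]
[39] read 'a'  n2⇒n3
[40] read 'b'  n3⇒n4  → match P1@[37:40]
[41] read 'c'  n4⇒n9 (fail-walked)  → match P4@[41:41]
[42] read 'b'  n9⇒n2 (fail-walked)  → match P0@[41:42]
[43] read 'a'  n2⇒n3
[44] read 'b'  n3⇒n4  → match P1@[41:44]
[45] read 'b'  n4⇒n6 (fail-walked)  → match P2@[44:45]
[46] read 'b'  n6⇒n6 (fail-walked)  → match P2@[45:46]
[47] read 'b'  n6⇒n6 (fail-walked)  → match P2@[46:47]
[48] read 'b'  n6⇒n6 (fail-walked)  → match P2@[47:48]
[49] read 'a'  n6⇒n7 (fail-walked)
[50] read 'b'  n7⇒n8

Matches: [[0,4],[1,0],[2,4],[3,0],[4,2],[5,4],[6,0],[8,1],[9,4],[13,4],[14,0],[15,4],[16,4],[17,0],[24,4],[25,3],[25,4],[26,0],[27,2],[29,4],[30,4],[31,4],[32,4],[35,4],[36,3],[36,4],[37,4],[38,0],[40,1],[41,4],[42,0],[44,1],[45,2],[46,2],[47,2],[48,2]]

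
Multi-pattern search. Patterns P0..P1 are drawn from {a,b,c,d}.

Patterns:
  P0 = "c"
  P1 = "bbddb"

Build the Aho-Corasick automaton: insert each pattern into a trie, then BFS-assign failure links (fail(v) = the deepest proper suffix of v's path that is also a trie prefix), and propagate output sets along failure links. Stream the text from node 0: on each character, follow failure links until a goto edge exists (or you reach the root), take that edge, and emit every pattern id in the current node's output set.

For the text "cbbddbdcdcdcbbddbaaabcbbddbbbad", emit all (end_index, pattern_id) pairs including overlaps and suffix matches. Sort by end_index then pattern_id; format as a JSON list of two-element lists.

Construct AC machine:
Trie nodes:
  n0 'ε': b→2 c→1
  n1 'c': ·  ←P0
  n2 'b': b→3
  n3 'bb': d→4
  n4 'bbd': d→5
  n5 'bbdd': b→6
  n6 'bbddb': ·  ←P1

Failure links (BFS by depth):
  n1('c'): parent n0 fail=0; on 'c' 0 → fail=0;  out {0}∪∅={0}
  n2('b'): parent n0 fail=0; on 'b' 0 → fail=0;  out ∅∪∅=∅
  n3('bb'): parent n2 fail=0; on 'b' 0 → fail=2;  out ∅∪∅=∅
  n4('bbd'): parent n3 fail=2; on 'd' 2→0 → fail=0;  out ∅∪∅=∅
  n5('bbdd'): parent n4 fail=0; on 'd' 0 → fail=0;  out ∅∪∅=∅
  n6('bbddb'): parent n5 fail=0; on 'b' 0 → fail=2;  out {1}∪∅={1}

Scan:
pos 0 'c': at 1  ** P0@[0:0]
pos 1 'b': at 2 ·f
pos 2 'b': at 3
pos 3 'd': at 4
pos 4 'd': at 5
pos 5 'b': at 6  ** P1@[1:5]
pos 6 'd': at 0 ·f
pos 7 'c': at 1  ** P0@[7:7]
pos 8 'd': at 0 ·f
pos 9 'c': at 1  ** P0@[9:9]
pos 10 'd': at 0 ·f
pos 11 'c': at 1  ** P0@[11:11]
pos 12 'b': at 2 ·f
pos 13 'b': at 3
pos 14 'd': at 4
pos 15 'd': at 5
pos 16 'b': at 6  ** P1@[12:16]
pos 17 'a': at 0 ·f
pos 18 'a': at 0
pos 19 'a': at 0
pos 20 'b': at 2
pos 21 'c': at 1 ·f  ** P0@[21:21]
pos 22 'b': at 2 ·f
pos 23 'b': at 3
pos 24 'd': at 4
pos 25 'd': at 5
pos 26 'b': at 6  ** P1@[22:26]
pos 27 'b': at 3 ·f
pos 28 'b': at 3 ·f
pos 29 'a': at 0 ·f
pos 30 'd': at 0

All matches (sorted): [[0,0],[5,1],[7,0],[9,0],[11,0],[16,1],[21,0],[26,1]]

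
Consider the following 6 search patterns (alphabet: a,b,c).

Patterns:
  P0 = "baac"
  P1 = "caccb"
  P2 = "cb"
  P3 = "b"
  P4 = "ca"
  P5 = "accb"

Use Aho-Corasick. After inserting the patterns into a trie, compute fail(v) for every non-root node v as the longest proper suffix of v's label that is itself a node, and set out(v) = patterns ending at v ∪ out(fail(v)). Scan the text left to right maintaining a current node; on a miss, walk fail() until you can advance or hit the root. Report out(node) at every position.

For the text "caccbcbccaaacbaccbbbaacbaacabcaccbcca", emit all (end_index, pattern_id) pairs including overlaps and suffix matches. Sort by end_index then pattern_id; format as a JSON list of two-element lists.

Build:
Trie nodes:
  n0 'ε': a→11 b→1 c→5
  n1 'b': a→2  ←P3
  n2 'ba': a→3
  n3 'baa': c→4
  n4 'baac': ·  ←P0
  n5 'c': a→6 b→10
  n6 'ca': c→7  ←P4
  n7 'cac': c→8
  n8 'cacc': b→9
  n9 'caccb': ·  ←P1
  n10 'cb': ·  ←P2
  n11 'a': c→12
  n12 'ac': c→13
  n13 'acc': b→14
  n14 'accb': ·  ←P5

BFS fail/out derivation:
  n1('b'): parent n0 fail=0; on 'b' 0 → fail=0;  out {3}∪∅={3}
  n5('c'): parent n0 fail=0; on 'c' 0 → fail=0;  out ∅∪∅=∅
  n11('a'): parent n0 fail=0; on 'a' 0 → fail=0;  out ∅∪∅=∅
  n2('ba'): parent n1 fail=0; on 'a' 0 → fail=11;  out ∅∪∅=∅
  n6('ca'): parent n5 fail=0; on 'a' 0 → fail=11;  out {4}∪∅={4}
  n10('cb'): parent n5 fail=0; on 'b' 0 → fail=1;  out {2}∪{3}={2,3}
  n12('ac'): parent n11 fail=0; on 'c' 0 → fail=5;  out ∅∪∅=∅
  n3('baa'): parent n2 fail=11; on 'a' 11→0 → fail=11;  out ∅∪∅=∅
  n7('cac'): parent n6 fail=11; on 'c' 11 → fail=12;  out ∅∪∅=∅
  n13('acc'): parent n12 fail=5; on 'c' 5→0 → fail=5;  out ∅∪∅=∅
  n4('baac'): parent n3 fail=11; on 'c' 11 → fail=12;  out {0}∪∅={0}
  n8('cacc'): parent n7 fail=12; on 'c' 12 → fail=13;  out ∅∪∅=∅
  n14('accb'): parent n13 fail=5; on 'b' 5 → fail=10;  out {5}∪{2,3}={2,3,5}
  n9('caccb'): parent n8 fail=13; on 'b' 13 → fail=14;  out {1}∪{2,3,5}={1,2,3,5}

Text stream:
i=0 'c': node 0→5
i=1 'a': node 5→6  ** P4@[0:1]
i=2 'c': node 6→7
i=3 'c': node 7→8
i=4 'b': node 8→9  ** P1@[0:4],P2@[3:4],P3@[4:4],P5@[1:4]
i=5 'c': node 9→5 (fail-walked)
i=6 'b': node 5→10  ** P2@[5:6],P3@[6:6]
i=7 'c': node 10→5 (fail-walked)
i=8 'c': node 5→5 (fail-walked)
i=9 'a': node 5→6  ** P4@[8:9]
i=10 'a': node 6→11 (fail-walked)
i=11 'a': node 11→11 (fail-walked)
i=12 'c': node 11→12
i=13 'b': node 12→10 (fail-walked)  ** P2@[12:13],P3@[13:13]
i=14 'a': node 10→2 (fail-walked)
i=15 'c': node 2→12 (fail-walked)
i=16 'c': node 12→13
i=17 'b': node 13→14  ** P2@[16:17],P3@[17:17],P5@[14:17]
i=18 'b': node 14→1 (fail-walked)  ** P3@[18:18]
i=19 'b': node 1→1 (fail-walked)  ** P3@[19:19]
i=20 'a': node 1→2
i=21 'a': node 2→3
i=22 'c': node 3→4  ** P0@[19:22]
i=23 'b': node 4→10 (fail-walked)  ** P2@[22:23],P3@[23:23]
i=24 'a': node 10→2 (fail-walked)
i=25 'a': node 2→3
i=26 'c': node 3→4  ** P0@[23:26]
i=27 'a': node 4→6 (fail-walked)  ** P4@[26:27]
i=28 'b': node 6→1 (fail-walked)  ** P3@[28:28]
i=29 'c': node 1→5 (fail-walked)
i=30 'a': node 5→6  ** P4@[29:30]
i=31 'c': node 6→7
i=32 'c': node 7→8
i=33 'b': node 8→9  ** P1@[29:33],P2@[32:33],P3@[33:33],P5@[30:33]
i=34 'c': node 9→5 (fail-walked)
i=35 'c': node 5→5 (fail-walked)
i=36 'a': node 5→6  ** P4@[35:36]

Result: [[1,4],[4,1],[4,2],[4,3],[4,5],[6,2],[6,3],[9,4],[13,2],[13,3],[17,2],[17,3],[17,5],[18,3],[19,3],[22,0],[23,2],[23,3],[26,0],[27,4],[28,3],[30,4],[33,1],[33,2],[33,3],[33,5],[36,4]]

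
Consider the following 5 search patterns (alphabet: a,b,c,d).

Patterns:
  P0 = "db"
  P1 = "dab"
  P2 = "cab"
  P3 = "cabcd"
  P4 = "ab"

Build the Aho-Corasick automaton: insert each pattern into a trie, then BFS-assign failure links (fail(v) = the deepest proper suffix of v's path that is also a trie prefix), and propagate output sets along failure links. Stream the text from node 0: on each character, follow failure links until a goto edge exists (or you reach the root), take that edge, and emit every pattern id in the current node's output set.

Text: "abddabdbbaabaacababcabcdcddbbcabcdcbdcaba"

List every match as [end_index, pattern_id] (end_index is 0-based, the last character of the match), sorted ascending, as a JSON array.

Construct AC machine:
Trie nodes:
  0='ε' goto a→10 c→5 d→1
  1='d' goto a→3 b→2
  2='db' goto ·  ←P0
  3='da' goto b→4
  4='dab' goto ·  ←P1
  5='c' goto a→6
  6='ca' goto b→7
  7='cab' goto c→8  ←P2
  8='cabc' goto d→9
  9='cabcd' goto ·  ←P3
  10='a' goto b→11
  11='ab' goto ·  ←P4

BFS fail/out derivation:
  fail(1) 'd': from fail(0)=0 chase 'd': 0 ⇒ 0;  out=∅∪out(0)=∅
  fail(5) 'c': from fail(0)=0 chase 'c': 0 ⇒ 0;  out=∅∪out(0)=∅
  fail(10) 'a': from fail(0)=0 chase 'a': 0 ⇒ 0;  out=∅∪out(0)=∅
  fail(2) 'db': from fail(1)=0 chase 'b': 0 ⇒ 0;  out={0}∪out(0)={0}
  fail(3) 'da': from fail(1)=0 chase 'a': 0 ⇒ 10;  out=∅∪out(10)=∅
  fail(6) 'ca': from fail(5)=0 chase 'a': 0 ⇒ 10;  out=∅∪out(10)=∅
  fail(11) 'ab': from fail(10)=0 chase 'b': 0 ⇒ 0;  out={4}∪out(0)={4}
  fail(4) 'dab': from fail(3)=10 chase 'b': 10 ⇒ 11;  out={1}∪out(11)={1,4}
  fail(7) 'cab': from fail(6)=10 chase 'b': 10 ⇒ 11;  out={2}∪out(11)={2,4}
  fail(8) 'cabc': from fail(7)=11 chase 'c': 11→0 ⇒ 5;  out=∅∪out(5)=∅
  fail(9) 'cabcd': from fail(8)=5 chase 'd': 5→0 ⇒ 1;  out={3}∪out(1)={3}

Run:
[0] read 'a'  n0⇒n10
[1] read 'b'  n10⇒n11  ** P4@[0:1]
[2] read 'd'  n11⇒n1 (via fail)
[3] read 'd'  n1⇒n1 (via fail)
[4] read 'a'  n1⇒n3
[5] read 'b'  n3⇒n4  ** P1@[3:5],P4@[4:5]
[6] read 'd'  n4⇒n1 (via fail)
[7] read 'b'  n1⇒n2  ** P0@[6:7]
[8] read 'b'  n2⇒n0 (via fail)
[9] read 'a'  n0⇒n10
[10] read 'a'  n10⇒n10 (via fail)
[11] read 'b'  n10⇒n11  ** P4@[10:11]
[12] read 'a'  n11⇒n10 (via fail)
[13] read 'a'  n10⇒n10 (via fail)
[14] read 'c'  n10⇒n5 (via fail)
[15] read 'a'  n5⇒n6
[16] read 'b'  n6⇒n7  ** P2@[14:16],P4@[15:16]
[17] read 'a'  n7⇒n10 (via fail)
[18] read 'b'  n10⇒n11  ** P4@[17:18]
[19] read 'c'  n11⇒n5 (via fail)
[20] read 'a'  n5⇒n6
[21] read 'b'  n6⇒n7  ** P2@[19:21],P4@[20:21]
[22] read 'c'  n7⇒n8
[23] read 'd'  n8⇒n9  ** P3@[19:23]
[24] read 'c'  n9⇒n5 (via fail)
[25] read 'd'  n5⇒n1 (via fail)
[26] read 'd'  n1⇒n1 (via fail)
[27] read 'b'  n1⇒n2  ** P0@[26:27]
[28] read 'b'  n2⇒n0 (via fail)
[29] read 'c'  n0⇒n5
[30] read 'a'  n5⇒n6
[31] read 'b'  n6⇒n7  ** P2@[29:31],P4@[30:31]
[32] read 'c'  n7⇒n8
[33] read 'd'  n8⇒n9  ** P3@[29:33]
[34] read 'c'  n9⇒n5 (via fail)
[35] read 'b'  n5⇒n0 (via fail)
[36] read 'd'  n0⇒n1
[37] read 'c'  n1⇒n5 (via fail)
[38] read 'a'  n5⇒n6
[39] read 'b'  n6⇒n7  ** P2@[37:39],P4@[38:39]
[40] read 'a'  n7⇒n10 (via fail)

Matches: [[1,4],[5,1],[5,4],[7,0],[11,4],[16,2],[16,4],[18,4],[21,2],[21,4],[23,3],[27,0],[31,2],[31,4],[33,3],[39,2],[39,4]]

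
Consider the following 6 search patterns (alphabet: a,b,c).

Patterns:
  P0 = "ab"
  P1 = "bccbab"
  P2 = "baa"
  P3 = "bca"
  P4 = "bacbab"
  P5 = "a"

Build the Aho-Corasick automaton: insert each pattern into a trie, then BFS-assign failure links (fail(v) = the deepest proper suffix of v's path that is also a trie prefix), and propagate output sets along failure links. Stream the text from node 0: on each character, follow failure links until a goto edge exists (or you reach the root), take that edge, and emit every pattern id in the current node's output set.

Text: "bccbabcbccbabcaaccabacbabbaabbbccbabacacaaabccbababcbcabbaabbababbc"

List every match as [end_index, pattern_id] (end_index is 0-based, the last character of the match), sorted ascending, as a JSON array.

Build:
Trie nodes:
  0='ε' goto a→1 b→3
  1='a' goto b→2  ←P5
  2='ab' goto ·  ←P0
  3='b' goto a→9 c→4
  4='bc' goto a→11 c→5
  5='bcc' goto b→6
  6='bccb' goto a→7
  7='bccba' goto b→8
  8='bccbab' goto ·  ←P1
  9='ba' goto a→10 c→12
  10='baa' goto ·  ←P2
  11='bca' goto ·  ←P3
  12='bac' goto b→13
  13='bacb' goto a→14
  14='bacba' goto b→15
  15='bacbab' goto ·  ←P4

BFS fail/out derivation:
  fail(1) 'a': from fail(0)=0 chase 'a': 0 ⇒ 0;  out={5}∪out(0)={5}
  fail(3) 'b': from fail(0)=0 chase 'b': 0 ⇒ 0;  out=∅∪out(0)=∅
  fail(2) 'ab': from fail(1)=0 chase 'b': 0 ⇒ 3;  out={0}∪out(3)={0}
  fail(4) 'bc': from fail(3)=0 chase 'c': 0 ⇒ 0;  out=∅∪out(0)=∅
  fail(9) 'ba': from fail(3)=0 chase 'a': 0 ⇒ 1;  out=∅∪out(1)={5}
  fail(5) 'bcc': from fail(4)=0 chase 'c': 0 ⇒ 0;  out=∅∪out(0)=∅
  fail(10) 'baa': from fail(9)=1 chase 'a': 1→0 ⇒ 1;  out={2}∪out(1)={2,5}
  fail(11) 'bca': from fail(4)=0 chase 'a': 0 ⇒ 1;  out={3}∪out(1)={3,5}
  fail(12) 'bac': from fail(9)=1 chase 'c': 1→0 ⇒ 0;  out=∅∪out(0)=∅
  fail(6) 'bccb': from fail(5)=0 chase 'b': 0 ⇒ 3;  out=∅∪out(3)=∅
  fail(13) 'bacb': from fail(12)=0 chase 'b': 0 ⇒ 3;  out=∅∪out(3)=∅
  fail(7) 'bccba': from fail(6)=3 chase 'a': 3 ⇒ 9;  out=∅∪out(9)={5}
  fail(14) 'bacba': from fail(13)=3 chase 'a': 3 ⇒ 9;  out=∅∪out(9)={5}
  fail(8) 'bccbab': from fail(7)=9 chase 'b': 9→1 ⇒ 2;  out={1}∪out(2)={0,1}
  fail(15) 'bacbab': from fail(14)=9 chase 'b': 9→1 ⇒ 2;  out={4}∪out(2)={0,4}

Run:
i=0 'b': node 0→3
i=1 'c': node 3→4
i=2 'c': node 4→5
i=3 'b': node 5→6
i=4 'a': node 6→7  ** P5@[4:4]
i=5 'b': node 7→8  ** P0@[4:5],P1@[0:5]
i=6 'c': node 8→4 (fail-walked)
i=7 'b': node 4→3 (fail-walked)
i=8 'c': node 3→4
i=9 'c': node 4→5
i=10 'b': node 5→6
i=11 'a': node 6→7  ** P5@[11:11]
i=12 'b': node 7→8  ** P0@[11:12],P1@[7:12]
i=13 'c': node 8→4 (fail-walked)
i=14 'a': node 4→11  ** P3@[12:14],P5@[14:14]
i=15 'a': node 11→1 (fail-walked)  ** P5@[15:15]
i=16 'c': node 1→0 (fail-walked)
i=17 'c': node 0→0
i=18 'a': node 0→1  ** P5@[18:18]
i=19 'b': node 1→2  ** P0@[18:19]
i=20 'a': node 2→9 (fail-walked)  ** P5@[20:20]
i=21 'c': node 9→12
i=22 'b': node 12→13
i=23 'a': node 13→14  ** P5@[23:23]
i=24 'b': node 14→15  ** P0@[23:24],P4@[19:24]
i=25 'b': node 15→3 (fail-walked)
i=26 'a': node 3→9  ** P5@[26:26]
i=27 'a': node 9→10  ** P2@[25:27],P5@[27:27]
i=28 'b': node 10→2 (fail-walked)  ** P0@[27:28]
i=29 'b': node 2→3 (fail-walked)
i=30 'b': node 3→3 (fail-walked)
i=31 'c': node 3→4
i=32 'c': node 4→5
i=33 'b': node 5→6
i=34 'a': node 6→7  ** P5@[34:34]
i=35 'b': node 7→8  ** P0@[34:35],P1@[30:35]
i=36 'a': node 8→9 (fail-walked)  ** P5@[36:36]
i=37 'c': node 9→12
i=38 'a': node 12→1 (fail-walked)  ** P5@[38:38]
i=39 'c': node 1→0 (fail-walked)
i=40 'a': node 0→1  ** P5@[40:40]
i=41 'a': node 1→1 (fail-walked)  ** P5@[41:41]
i=42 'a': node 1→1 (fail-walked)  ** P5@[42:42]
i=43 'b': node 1→2  ** P0@[42:43]
i=44 'c': node 2→4 (fail-walked)
i=45 'c': node 4→5
i=46 'b': node 5→6
i=47 'a': node 6→7  ** P5@[47:47]
i=48 'b': node 7→8  ** P0@[47:48],P1@[43:48]
i=49 'a': node 8→9 (fail-walked)  ** P5@[49:49]
i=50 'b': node 9→2 (fail-walked)  ** P0@[49:50]
i=51 'c': node 2→4 (fail-walked)
i=52 'b': node 4→3 (fail-walked)
i=53 'c': node 3→4
i=54 'a': node 4→11  ** P3@[52:54],P5@[54:54]
i=55 'b': node 11→2 (fail-walked)  ** P0@[54:55]
i=56 'b': node 2→3 (fail-walked)
i=57 'a': node 3→9  ** P5@[57:57]
i=58 'a': node 9→10  ** P2@[56:58],P5@[58:58]
i=59 'b': node 10→2 (fail-walked)  ** P0@[58:59]
i=60 'b': node 2→3 (fail-walked)
i=61 'a': node 3→9  ** P5@[61:61]
i=62 'b': node 9→2 (fail-walked)  ** P0@[61:62]
i=63 'a': node 2→9 (fail-walked)  ** P5@[63:63]
i=64 'b': node 9→2 (fail-walked)  ** P0@[63:64]
i=65 'b': node 2→3 (fail-walked)
i=66 'c': node 3→4

All matches (sorted): [[4,5],[5,0],[5,1],[11,5],[12,0],[12,1],[14,3],[14,5],[15,5],[18,5],[19,0],[20,5],[23,5],[24,0],[24,4],[26,5],[27,2],[27,5],[28,0],[34,5],[35,0],[35,1],[36,5],[38,5],[40,5],[41,5],[42,5],[43,0],[47,5],[48,0],[48,1],[49,5],[50,0],[54,3],[54,5],[55,0],[57,5],[58,2],[58,5],[59,0],[61,5],[62,0],[63,5],[64,0]]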